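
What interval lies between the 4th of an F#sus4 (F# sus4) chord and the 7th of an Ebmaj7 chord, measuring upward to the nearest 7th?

F#sus4 (F# sus4) has B as its 4th, and Ebmaj7 has D as its 7th.
From B to D: 3 semitones over a third = minor.

minor third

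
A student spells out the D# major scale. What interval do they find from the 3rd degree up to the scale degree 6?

Spelling the D# major scale: D# E# F## G# A# B# C##.
So we need the interval from F## up to B#.
From F## to B# is 5 semitones, exactly the perfect fourth.

perfect fourth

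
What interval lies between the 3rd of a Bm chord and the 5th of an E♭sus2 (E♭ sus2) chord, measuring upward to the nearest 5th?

Bm has D as its 3rd, and E♭sus2 (E♭ sus2) has B♭ as its 5th.
From D to B♭: 8 semitones over a sixth = minor.

minor sixth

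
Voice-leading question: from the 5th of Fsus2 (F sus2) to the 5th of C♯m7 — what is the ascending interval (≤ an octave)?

A5

Fsus2 (F sus2) has C as its 5th, and C♯m7 has G♯ as its 5th.
5 letter names make it a fifth; at 8 semitones (a half step wider than perfect) the quality is augmented.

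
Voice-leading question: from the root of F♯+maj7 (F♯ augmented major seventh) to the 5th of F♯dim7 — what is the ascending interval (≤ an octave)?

diminished fifth

The root of F♯+maj7 (F♯ augmented major seventh) is F♯; the 5th of F♯dim7 is C.
5 letter names make it a fifth; at 6 semitones (a half step narrower than perfect) the quality is diminished.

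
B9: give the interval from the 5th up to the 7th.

The chord tones of B dominant ninth are B, D#, F#, A, C#.
The 5th is F# and the 7th is A.
From F# to A: 3 semitones over a third = minor.

minor third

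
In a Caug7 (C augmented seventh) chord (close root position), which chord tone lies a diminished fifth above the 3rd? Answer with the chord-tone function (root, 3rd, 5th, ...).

Spelling the chord: C-E-G♯-B♭.
The 3rd is E. A diminished fifth above E is B♭.
B♭ is the chord's 7th.

7th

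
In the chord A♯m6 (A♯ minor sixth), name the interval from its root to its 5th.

perfect fifth

Spelling the chord: A♯-C♯-E♯-F𝄪.
So we need the interval from A♯ up to E♯.
Counting 5 letters and 7 half steps from A♯ gives a perfect fifth.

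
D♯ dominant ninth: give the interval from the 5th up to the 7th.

D♯9 is spelled D♯–F𝄪–A♯–C♯–E♯.
5th = A♯; 7th = C♯.
3 letter names make it a third; at 3 semitones (a half step narrower than major) the quality is minor.

m3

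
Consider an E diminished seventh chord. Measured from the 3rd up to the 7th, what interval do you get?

diminished 5th

The chord tones of Edim7 are E G B♭ D♭.
The 3rd is G and the 7th is D♭.
G up to D♭ is 6 semitones, a half step narrower than a perfect fifth, so the interval is diminished.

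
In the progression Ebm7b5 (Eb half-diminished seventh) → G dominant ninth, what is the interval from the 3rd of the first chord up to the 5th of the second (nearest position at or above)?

Ebm7b5 (Eb half-diminished seventh) has Gb as its 3rd, and G dominant ninth has D as its 5th.
From Gb to D: 8 semitones over a fifth = augmented.

augmented fifth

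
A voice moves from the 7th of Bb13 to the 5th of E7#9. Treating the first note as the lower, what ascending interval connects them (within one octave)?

The 7th of Bb13 is Ab; the 5th of E7#9 is B.
From Ab to B: 3 semitones over a second = augmented.

A2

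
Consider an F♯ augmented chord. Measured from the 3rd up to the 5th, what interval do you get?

Spelling the chord: F♯ A♯ C𝄪.
So we need the interval from A♯ up to C𝄪.
From A♯ to C𝄪 is 4 semitones, exactly the major third.

major third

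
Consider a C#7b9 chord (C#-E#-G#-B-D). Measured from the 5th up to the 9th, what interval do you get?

5th = G#; 9th = D.
5 letter names make it a fifth; at 6 semitones (a half step narrower than perfect) the quality is diminished.

diminished fifth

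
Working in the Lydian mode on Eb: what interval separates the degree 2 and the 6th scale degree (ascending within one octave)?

Spelling the Lydian mode on Eb: Eb F G A Bb C D.
Degree 2 = F; 6th scale degree = C.
F up to C spans 5 letter names and 7 semitones — a perfect fifth.

perfect 5th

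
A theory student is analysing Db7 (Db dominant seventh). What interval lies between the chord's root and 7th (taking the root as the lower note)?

The chord tones of Db7 (Db dominant seventh) are Db-F-Ab-Cb.
That puts Db below Cb.
From Db to Cb: 10 semitones over a seventh = minor.

m7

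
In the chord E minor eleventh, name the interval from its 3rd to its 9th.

Em11 (E minor eleventh) is spelled E G B D F# A.
So we need the interval from G up to F#.
From G to F# is 11 semitones, exactly the major seventh.

major seventh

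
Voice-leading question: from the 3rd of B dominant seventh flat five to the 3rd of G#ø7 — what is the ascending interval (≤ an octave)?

minor sixth

B dominant seventh flat five has D# as its 3rd, and G#ø7 has B as its 3rd.
D# up to B is 8 semitones, a half step narrower than a major sixth, so the interval is minor.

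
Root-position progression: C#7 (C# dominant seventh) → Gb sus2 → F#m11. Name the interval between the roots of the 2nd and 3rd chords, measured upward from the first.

augmented seventh

The roots are Gb and F#.
7 letter names make it a seventh; at 12 semitones (a half step wider than major) the quality is augmented.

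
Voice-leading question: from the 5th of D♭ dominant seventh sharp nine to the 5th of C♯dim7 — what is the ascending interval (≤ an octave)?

M7

D♭ dominant seventh sharp nine has A♭ as its 5th, and C♯dim7 has G as its 5th.
From A♭ to G is 11 semitones, exactly the major seventh.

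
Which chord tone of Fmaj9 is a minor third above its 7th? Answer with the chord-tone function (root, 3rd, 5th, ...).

Fmaj9 is spelled F-A-C-E-G.
The 7th is E. A minor third above E is G.
G is the chord's 9th.

9th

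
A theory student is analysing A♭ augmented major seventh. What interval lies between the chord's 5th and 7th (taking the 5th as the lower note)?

minor third

A♭ augmented major seventh is spelled A♭ C E G.
So we need the interval from E up to G.
E up to G is 3 semitones, a half step narrower than a major third, so the interval is minor.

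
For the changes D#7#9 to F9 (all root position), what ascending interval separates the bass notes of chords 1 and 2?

The roots are D# and F.
From D# to F: 2 semitones over a third = diminished.

diminished third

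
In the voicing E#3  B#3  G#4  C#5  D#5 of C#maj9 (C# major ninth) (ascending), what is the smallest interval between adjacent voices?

Adjacent intervals: E#3→B#3 = perfect fifth; B#3→G#4 = minor sixth; G#4→C#5 = perfect fourth; C#5→D#5 = major second.
The smallest is C#5 to D#5, a major second (2 semitones).

major second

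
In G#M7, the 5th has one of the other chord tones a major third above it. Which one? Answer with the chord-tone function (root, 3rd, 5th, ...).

7th

G#maj7 (G# major seventh): G#, B#, D#, F##.
The 5th is D#. A major third above D# is F##.
F## is the chord's 7th.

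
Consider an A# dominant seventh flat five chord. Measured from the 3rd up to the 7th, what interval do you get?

diminished 5th

The chord tones of A#7b5 (A# dominant seventh flat five) are A#-C##-E-G#.
3rd = C##; 7th = G#.
C## up to G# is 6 semitones, a half step narrower than a perfect fifth, so the interval is diminished.
That tritone between 3rd and 7th is what gives the dominant seventh its pull toward resolution.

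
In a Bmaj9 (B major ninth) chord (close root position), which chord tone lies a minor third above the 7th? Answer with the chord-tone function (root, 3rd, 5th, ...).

Bmaj9 is spelled B, D#, F#, A#, C#.
The 7th is A#. A minor third above A# is C#.
C# is the chord's 9th.

9th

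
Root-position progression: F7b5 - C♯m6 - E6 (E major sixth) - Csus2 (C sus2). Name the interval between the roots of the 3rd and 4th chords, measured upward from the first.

The roots are E and C.
6 letter names make it a sixth; at 8 semitones (a half step narrower than major) the quality is minor.

m6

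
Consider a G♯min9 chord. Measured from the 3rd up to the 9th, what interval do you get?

major seventh

The chord tones of G♯ minor ninth are G♯–B–D♯–F♯–A♯.
So we need the interval from B up to A♯.
From B to A♯ is 11 semitones, exactly the major seventh.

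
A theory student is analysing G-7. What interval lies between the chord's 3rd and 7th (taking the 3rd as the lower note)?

G minor seventh is spelled G-Bb-D-F.
The 3rd is Bb and the 7th is F.
From Bb to F is 7 semitones, exactly the perfect fifth.

perfect fifth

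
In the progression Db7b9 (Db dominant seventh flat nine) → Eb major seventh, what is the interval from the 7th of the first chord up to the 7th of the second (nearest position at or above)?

augmented second

The 7th of Db7b9 (Db dominant seventh flat nine) is Cb; the 7th of Eb major seventh is D.
2 letter names make it a second; at 3 semitones (a half step wider than major) the quality is augmented.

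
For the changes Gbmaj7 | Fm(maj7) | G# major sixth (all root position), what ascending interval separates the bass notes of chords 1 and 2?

The roots are Gb and F.
From Gb to F is 11 semitones, exactly the major seventh.

major 7th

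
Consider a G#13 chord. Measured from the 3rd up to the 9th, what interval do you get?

minor seventh

G#13: G#–B#–D#–F#–A#–E#.
That puts B# below A#.
7 letter names make it a seventh; at 10 semitones (a half step narrower than major) the quality is minor.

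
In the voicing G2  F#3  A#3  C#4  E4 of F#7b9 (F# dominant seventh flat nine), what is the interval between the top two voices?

minor third

Those voices are C#4 and E4.
3 letter names make it a third; at 3 semitones (a half step narrower than major) the quality is minor.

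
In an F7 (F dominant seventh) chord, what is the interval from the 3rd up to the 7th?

d5

The chord tones of F7 (F dominant seventh) are F-A-C-Eb.
That puts A below Eb.
A up to Eb is 6 semitones, a half step narrower than a perfect fifth, so the interval is diminished.
That tritone between 3rd and 7th is what gives the dominant seventh its pull toward resolution.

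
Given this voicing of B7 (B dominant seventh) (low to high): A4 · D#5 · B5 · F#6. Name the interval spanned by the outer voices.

The outer voices are A4 and F#6.
A up to F# spans 13 letter names and 21 semitones — a major thirteenth.

major thirteenth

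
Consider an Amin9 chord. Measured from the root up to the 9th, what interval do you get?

major ninth

Am9 is spelled A–C–E–G–B.
That puts A below B.
Counting 9 letters and 14 half steps from A gives a major ninth.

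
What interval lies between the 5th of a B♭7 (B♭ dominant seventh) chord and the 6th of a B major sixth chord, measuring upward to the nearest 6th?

The 5th of B♭7 (B♭ dominant seventh) is F; the 6th of B major sixth is G♯.
2 letter names make it a second; at 3 semitones (a half step wider than major) the quality is augmented.

augmented second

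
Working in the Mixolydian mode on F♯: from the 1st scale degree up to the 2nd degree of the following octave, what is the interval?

The scale runs F♯ G♯ A♯ B C♯ D♯ E.
The 1st scale degree is F♯ and the scale degree 2 (up an octave) is G♯.
From F♯ to G♯ is 14 semitones, exactly the major ninth.

major ninth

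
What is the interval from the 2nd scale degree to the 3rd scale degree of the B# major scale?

major 2nd

The scale runs B# C## D## E# F## G## A##.
The 2nd scale degree is C## and the scale degree 3 is D##.
From C## to D## is 2 semitones, exactly the major second.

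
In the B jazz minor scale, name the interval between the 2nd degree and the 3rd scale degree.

minor second

The scale runs B C# D E F# G# A#.
2nd degree = C#; degree 3 = D.
C# up to D is 1 semitone, a half step narrower than a major second, so the interval is minor.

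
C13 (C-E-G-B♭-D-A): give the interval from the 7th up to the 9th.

That puts B♭ below D.
Counting 3 letters and 4 half steps from B♭ gives a major third.

major 3rd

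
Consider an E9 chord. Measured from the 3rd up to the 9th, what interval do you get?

E9 is spelled E–G#–B–D–F#.
That puts G# below F#.
7 letter names make it a seventh; at 10 semitones (a half step narrower than major) the quality is minor.

m7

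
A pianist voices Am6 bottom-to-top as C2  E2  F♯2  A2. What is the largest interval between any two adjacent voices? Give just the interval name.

major third

Adjacent intervals: C2→E2 = major third; E2→F♯2 = major second; F♯2→A2 = minor third.
The largest is C2 to E2, a major third (4 semitones).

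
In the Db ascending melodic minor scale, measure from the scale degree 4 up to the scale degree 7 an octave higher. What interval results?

Db melodic minor: Db Eb Fb Gb Ab Bb C.
Scale degree 4 = Gb; 7th degree (up an octave) = C.
From Gb to C: 18 semitones over an eleventh = augmented.

augmented eleventh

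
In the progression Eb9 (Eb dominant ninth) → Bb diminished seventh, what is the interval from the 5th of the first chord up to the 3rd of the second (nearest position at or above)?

Eb9 (Eb dominant ninth) has Bb as its 5th, and Bb diminished seventh has Db as its 3rd.
From Bb to Db: 3 semitones over a third = minor.

minor third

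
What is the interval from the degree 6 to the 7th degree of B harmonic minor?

augmented second

B harmonic minor: B C# D E F# G A#.
That puts G below A#.
From G to A#: 3 semitones over a second = augmented.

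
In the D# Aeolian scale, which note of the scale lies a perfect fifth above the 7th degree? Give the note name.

G#

The scale is D# E# F# G# A# B C#.
The 7th degree is C#; a perfect fifth above that is G# — scale degree 4.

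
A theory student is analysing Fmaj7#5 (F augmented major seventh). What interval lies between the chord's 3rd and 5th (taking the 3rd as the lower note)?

Spelling the chord: F–A–C#–E.
So we need the interval from A up to C#.
A up to C# spans 3 letter names and 4 semitones — a major third.

major third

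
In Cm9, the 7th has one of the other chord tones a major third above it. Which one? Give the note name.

Spelling the chord: C Eb G Bb D.
The 7th is Bb. A major third above Bb is D.
D is the chord's 9th.

D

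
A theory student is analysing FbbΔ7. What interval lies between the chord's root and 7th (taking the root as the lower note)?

M7

The chord tones of FbbM7 (Fbb major seventh) are Fbb-Abb-Cbb-Ebb.
So we need the interval from Fbb up to Ebb.
Counting 7 letters and 11 half steps from Fbb gives a major seventh.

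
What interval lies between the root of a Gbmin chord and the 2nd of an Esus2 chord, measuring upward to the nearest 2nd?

augmented seventh

Gbmin has Gb as its root, and Esus2 has F# as its 2nd.
Gb up to F# is 12 semitones, a half step wider than a major seventh, so the interval is augmented.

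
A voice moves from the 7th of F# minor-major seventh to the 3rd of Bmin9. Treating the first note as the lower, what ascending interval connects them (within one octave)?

The 7th of F# minor-major seventh is E#; the 3rd of Bmin9 is D.
E# up to D is 9 semitones, a whole step narrower than a major seventh, so the interval is diminished.

d7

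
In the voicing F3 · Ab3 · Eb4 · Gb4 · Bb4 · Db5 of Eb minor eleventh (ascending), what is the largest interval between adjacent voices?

perfect 5th

Adjacent intervals: F3→Ab3 = minor third; Ab3→Eb4 = perfect fifth; Eb4→Gb4 = minor third; Gb4→Bb4 = major third; Bb4→Db5 = minor third.
The largest is Ab3 to Eb4, a perfect fifth (7 semitones).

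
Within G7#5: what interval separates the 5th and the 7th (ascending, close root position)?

diminished 3rd

G7#5 (G augmented seventh) is spelled G, B, D#, F.
That puts D# below F.
D# up to F is 2 semitones, a whole step narrower than a major third, so the interval is diminished.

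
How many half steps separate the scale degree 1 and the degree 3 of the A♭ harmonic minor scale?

3

The scale is A♭ B♭ C♭ D♭ E♭ F♭ G.
A♭ up to C♭ is a minor third — 3 semitones.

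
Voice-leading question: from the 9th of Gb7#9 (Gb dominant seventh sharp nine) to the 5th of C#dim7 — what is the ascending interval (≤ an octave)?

Gb7#9 (Gb dominant seventh sharp nine) has A as its 9th, and C#dim7 has G as its 5th.
A up to G is 10 semitones, a half step narrower than a major seventh, so the interval is minor.

minor seventh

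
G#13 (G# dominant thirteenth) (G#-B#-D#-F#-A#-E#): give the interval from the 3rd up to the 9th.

minor seventh

So we need the interval from B# up to A#.
B# up to A# is 10 semitones, a half step narrower than a major seventh, so the interval is minor.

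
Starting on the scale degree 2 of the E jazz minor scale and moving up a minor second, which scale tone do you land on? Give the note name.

G

The scale is E F# G A B C# D#.
The scale degree 2 is F#; a minor second above that is G — scale degree 3.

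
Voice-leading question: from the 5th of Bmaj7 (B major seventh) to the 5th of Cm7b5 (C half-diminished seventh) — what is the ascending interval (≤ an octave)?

Bmaj7 (B major seventh) has F♯ as its 5th, and Cm7b5 (C half-diminished seventh) has G♭ as its 5th.
2 letter names make it a second; at 0 semitones (a whole step narrower than major) the quality is diminished.

diminished second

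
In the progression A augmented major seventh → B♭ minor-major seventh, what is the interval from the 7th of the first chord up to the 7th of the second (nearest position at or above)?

The 7th of A augmented major seventh is G♯; the 7th of B♭ minor-major seventh is A.
2 letter names make it a second; at 1 semitone (a half step narrower than major) the quality is minor.

minor 2nd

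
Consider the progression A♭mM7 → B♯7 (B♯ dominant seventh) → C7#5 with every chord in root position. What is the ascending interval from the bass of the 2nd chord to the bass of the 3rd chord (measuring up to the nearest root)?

The roots are B♯ and C.
B♯ up to C is 0 semitones, a whole step narrower than a major second, so the interval is diminished.

diminished second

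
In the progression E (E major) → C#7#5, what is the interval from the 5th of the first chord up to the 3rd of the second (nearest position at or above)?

augmented fourth

The 5th of E (E major) is B; the 3rd of C#7#5 is E#.
B up to E# is 6 semitones, a half step wider than a perfect fourth, so the interval is augmented.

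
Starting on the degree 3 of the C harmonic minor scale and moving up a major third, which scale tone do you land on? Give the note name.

The scale is C D Eb F G Ab B.
The degree 3 is Eb; a major third above that is G — scale degree 5.

G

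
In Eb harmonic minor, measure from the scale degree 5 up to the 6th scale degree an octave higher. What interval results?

minor ninth

Spelling Eb harmonic minor: Eb F Gb Ab Bb Cb D.
The scale degree 5 is Bb and the 6th degree (up an octave) is Cb.
9 letter names make it a ninth; at 13 semitones (a half step narrower than major) the quality is minor.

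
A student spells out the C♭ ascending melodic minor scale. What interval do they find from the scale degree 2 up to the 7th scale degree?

The scale runs C♭ D♭ E𝄫 F♭ G♭ A♭ B♭.
So we need the interval from D♭ up to B♭.
D♭ up to B♭ spans 6 letter names and 9 semitones — a major sixth.

major sixth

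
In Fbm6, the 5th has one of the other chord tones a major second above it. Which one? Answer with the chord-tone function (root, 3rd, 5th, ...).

Spelling the chord: Fb-Abb-Cb-Db.
The 5th is Cb. A major second above Cb is Db.
Db is the chord's 6th.

6th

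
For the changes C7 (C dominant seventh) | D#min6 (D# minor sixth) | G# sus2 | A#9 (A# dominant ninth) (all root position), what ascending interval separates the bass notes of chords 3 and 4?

The roots are G# and A#.
Counting 2 letters and 2 half steps from G# gives a major second.

major second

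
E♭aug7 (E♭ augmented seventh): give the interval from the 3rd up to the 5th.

major third

E♭ augmented seventh is spelled E♭–G–B–D♭.
The 3rd is G and the 5th is B.
G up to B spans 3 letter names and 4 semitones — a major third.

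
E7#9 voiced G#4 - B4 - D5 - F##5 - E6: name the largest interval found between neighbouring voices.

diminished seventh

Adjacent intervals: G#4→B4 = minor third; B4→D5 = minor third; D5→F##5 = augmented third; F##5→E6 = diminished seventh.
The largest is F##5 to E6, a diminished seventh (9 semitones).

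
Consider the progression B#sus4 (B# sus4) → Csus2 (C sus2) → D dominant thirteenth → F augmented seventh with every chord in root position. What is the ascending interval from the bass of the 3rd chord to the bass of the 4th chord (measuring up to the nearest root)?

The roots are D and F.
D up to F is 3 semitones, a half step narrower than a major third, so the interval is minor.

m3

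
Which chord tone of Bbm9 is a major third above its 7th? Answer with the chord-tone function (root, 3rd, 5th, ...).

Bb minor ninth is spelled Bb–Db–F–Ab–C.
The 7th is Ab. A major third above Ab is C.
C is the chord's 9th.

9th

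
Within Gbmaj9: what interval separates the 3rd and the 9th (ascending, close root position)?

Spelling the chord: Gb-Bb-Db-F-Ab.
So we need the interval from Bb up to Ab.
Bb up to Ab is 10 semitones, a half step narrower than a major seventh, so the interval is minor.

minor seventh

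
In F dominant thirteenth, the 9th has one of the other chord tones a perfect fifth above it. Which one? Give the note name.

D

F dominant thirteenth is spelled F-A-C-E♭-G-D.
The 9th is G. A perfect fifth above G is D.
D is the chord's 13th.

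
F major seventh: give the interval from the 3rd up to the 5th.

Spelling the chord: F–A–C–E.
The 3rd is A and the 5th is C.
From A to C: 3 semitones over a third = minor.

minor third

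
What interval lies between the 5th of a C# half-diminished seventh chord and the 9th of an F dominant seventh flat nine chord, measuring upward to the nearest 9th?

diminished octave

The 5th of C# half-diminished seventh is G; the 9th of F dominant seventh flat nine is Gb.
8 letter names make it an octave; at 11 semitones (a half step narrower than perfect) the quality is diminished.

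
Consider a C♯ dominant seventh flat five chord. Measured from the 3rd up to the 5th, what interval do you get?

diminished third

Spelling the chord: C♯–E♯–G–B.
3rd = E♯; 5th = G.
3 letter names make it a third; at 2 semitones (a whole step narrower than major) the quality is diminished.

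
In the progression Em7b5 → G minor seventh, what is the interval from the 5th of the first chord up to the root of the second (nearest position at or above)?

major sixth

The 5th of Em7b5 is B♭; the root of G minor seventh is G.
From B♭ to G is 9 semitones, exactly the major sixth.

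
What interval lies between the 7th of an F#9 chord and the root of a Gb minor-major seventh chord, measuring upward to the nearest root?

diminished 3rd

F#9 has E as its 7th, and Gb minor-major seventh has Gb as its root.
3 letter names make it a third; at 2 semitones (a whole step narrower than major) the quality is diminished.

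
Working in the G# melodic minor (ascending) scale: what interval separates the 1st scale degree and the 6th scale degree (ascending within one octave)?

G# melodic minor: G# A# B C# D# E# F##.
That puts G# below E#.
From G# to E# is 9 semitones, exactly the major sixth.

M6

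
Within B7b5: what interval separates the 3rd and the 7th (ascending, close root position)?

B7b5 is spelled B-D#-F-A.
3rd = D#; 7th = A.
From D# to A: 6 semitones over a fifth = diminished.
This 3–7 tritone is the characteristic tension at the heart of the dominant sound.

diminished fifth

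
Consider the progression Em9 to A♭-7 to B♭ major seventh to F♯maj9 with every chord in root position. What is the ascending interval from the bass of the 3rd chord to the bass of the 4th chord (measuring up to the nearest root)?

augmented 5th

The roots are B♭ and F♯.
B♭ up to F♯ is 8 semitones, a half step wider than a perfect fifth, so the interval is augmented.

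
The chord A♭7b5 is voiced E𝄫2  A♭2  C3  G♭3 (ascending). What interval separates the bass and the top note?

The outer voices are E𝄫2 and G♭3.
Counting 10 letters and 16 half steps from E𝄫 gives a major tenth.

major tenth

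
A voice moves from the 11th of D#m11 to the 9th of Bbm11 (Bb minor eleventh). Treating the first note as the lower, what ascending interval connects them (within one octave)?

D#m11 has G# as its 11th, and Bbm11 (Bb minor eleventh) has C as its 9th.
From G# to C: 4 semitones over a fourth = diminished.

diminished fourth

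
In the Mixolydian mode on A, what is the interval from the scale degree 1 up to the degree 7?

minor 7th

Spelling the Mixolydian mode on A: A B C# D E F# G.
That puts A below G.
From A to G: 10 semitones over a seventh = minor.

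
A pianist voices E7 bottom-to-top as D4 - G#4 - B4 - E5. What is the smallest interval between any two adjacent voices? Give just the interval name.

Adjacent intervals: D4→G#4 = augmented fourth; G#4→B4 = minor third; B4→E5 = perfect fourth.
The smallest is G#4 to B4, a minor third (3 semitones).

m3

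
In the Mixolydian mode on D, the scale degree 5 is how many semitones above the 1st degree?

The scale is D E F♯ G A B C.
D up to A is a perfect fifth — 7 semitones.

7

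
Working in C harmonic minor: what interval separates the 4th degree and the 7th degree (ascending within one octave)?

augmented 4th

The scale runs C D E♭ F G A♭ B.
The 4th degree is F and the 7th scale degree is B.
4 letter names make it a fourth; at 6 semitones (a half step wider than perfect) the quality is augmented.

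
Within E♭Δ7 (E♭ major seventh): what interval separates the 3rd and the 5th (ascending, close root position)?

Spelling the chord: E♭–G–B♭–D.
3rd = G; 5th = B♭.
From G to B♭: 3 semitones over a third = minor.

minor third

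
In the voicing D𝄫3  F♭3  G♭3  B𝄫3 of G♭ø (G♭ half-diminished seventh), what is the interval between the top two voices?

minor third

Those voices are G♭3 and B𝄫3.
G♭ up to B𝄫 is 3 semitones, a half step narrower than a major third, so the interval is minor.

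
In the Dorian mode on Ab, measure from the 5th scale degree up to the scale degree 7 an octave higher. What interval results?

Ab dorian: Ab Bb Cb Db Eb F Gb.
The 5th scale degree is Eb and the degree 7 (up an octave) is Gb.
10 letter names make it a tenth; at 15 semitones (a half step narrower than major) the quality is minor.

minor tenth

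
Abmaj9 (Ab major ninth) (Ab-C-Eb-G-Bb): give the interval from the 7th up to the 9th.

minor 3rd

The 7th is G and the 9th is Bb.
3 letter names make it a third; at 3 semitones (a half step narrower than major) the quality is minor.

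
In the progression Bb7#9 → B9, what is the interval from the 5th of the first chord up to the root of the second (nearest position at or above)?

The 5th of Bb7#9 is F; the root of B9 is B.
4 letter names make it a fourth; at 6 semitones (a half step wider than perfect) the quality is augmented.

augmented fourth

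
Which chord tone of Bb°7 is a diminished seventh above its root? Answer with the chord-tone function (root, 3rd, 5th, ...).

Bb°7: Bb, Db, Fb, Abb.
The root is Bb. A diminished seventh above Bb is Abb.
Abb is the chord's 7th.

7th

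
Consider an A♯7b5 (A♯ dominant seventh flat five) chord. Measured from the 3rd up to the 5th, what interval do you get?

diminished third

The chord tones of A♯ dominant seventh flat five are A♯-C𝄪-E-G♯.
3rd = C𝄪; 5th = E.
C𝄪 up to E is 2 semitones, a whole step narrower than a major third, so the interval is diminished.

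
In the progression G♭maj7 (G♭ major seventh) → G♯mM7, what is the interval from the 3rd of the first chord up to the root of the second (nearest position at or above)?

augmented sixth

The 3rd of G♭maj7 (G♭ major seventh) is B♭; the root of G♯mM7 is G♯.
6 letter names make it a sixth; at 10 semitones (a half step wider than major) the quality is augmented.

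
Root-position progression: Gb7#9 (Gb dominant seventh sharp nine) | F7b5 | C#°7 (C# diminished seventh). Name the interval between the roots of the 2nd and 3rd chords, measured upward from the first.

augmented 5th

The roots are F and C#.
From F to C#: 8 semitones over a fifth = augmented.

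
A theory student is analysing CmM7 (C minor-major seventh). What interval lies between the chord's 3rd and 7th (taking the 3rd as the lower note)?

augmented 5th

The chord tones of CmM7 are C E♭ G B.
3rd = E♭; 7th = B.
From E♭ to B: 8 semitones over a fifth = augmented.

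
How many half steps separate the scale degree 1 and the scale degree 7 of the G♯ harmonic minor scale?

The scale is G♯ A♯ B C♯ D♯ E F𝄪.
G♯ up to F𝄪 is a major seventh — 11 semitones.

11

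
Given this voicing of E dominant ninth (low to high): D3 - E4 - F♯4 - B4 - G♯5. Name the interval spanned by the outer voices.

The outer voices are D3 and G♯5.
D up to G♯ is 30 semitones, a half step wider than a perfect 18th, so the interval is augmented.

augmented 18th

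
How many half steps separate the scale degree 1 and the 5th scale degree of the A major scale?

The scale is A B C♯ D E F♯ G♯.
A up to E is a perfect fifth — 7 semitones.

7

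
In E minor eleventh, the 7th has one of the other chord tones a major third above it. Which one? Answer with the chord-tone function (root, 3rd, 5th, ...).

Em11 is spelled E–G–B–D–F#–A.
The 7th is D. A major third above D is F#.
F# is the chord's 9th.

9th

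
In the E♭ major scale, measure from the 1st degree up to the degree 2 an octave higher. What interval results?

major ninth

The scale runs E♭ F G A♭ B♭ C D.
1st degree = E♭; scale degree 2 (up an octave) = F.
From E♭ to F is 14 semitones, exactly the major ninth.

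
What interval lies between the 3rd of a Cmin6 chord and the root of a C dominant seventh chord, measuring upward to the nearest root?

Cmin6 has Eb as its 3rd, and C dominant seventh has C as its root.
From Eb to C is 9 semitones, exactly the major sixth.

major sixth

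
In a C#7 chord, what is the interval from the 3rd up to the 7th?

The chord tones of C#7 (C# dominant seventh) are C#, E#, G#, B.
That puts E# below B.
5 letter names make it a fifth; at 6 semitones (a half step narrower than perfect) the quality is diminished.
This 3–7 tritone is the characteristic tension at the heart of the dominant sound.

d5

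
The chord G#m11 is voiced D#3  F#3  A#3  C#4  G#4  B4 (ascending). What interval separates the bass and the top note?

minor 13th

The outer voices are D#3 and B4.
13 letter names make it a thirteenth; at 20 semitones (a half step narrower than major) the quality is minor.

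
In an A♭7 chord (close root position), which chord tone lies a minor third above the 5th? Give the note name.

Gb

Spelling the chord: A♭–C–E♭–G♭.
The 5th is E♭. A minor third above E♭ is G♭.
G♭ is the chord's 7th.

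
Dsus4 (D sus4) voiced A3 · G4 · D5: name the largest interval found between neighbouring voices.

Adjacent intervals: A3→G4 = minor seventh; G4→D5 = perfect fifth.
The largest is A3 to G4, a minor seventh (10 semitones).

minor seventh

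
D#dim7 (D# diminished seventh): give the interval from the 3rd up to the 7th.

diminished 5th

D#dim7 (D# diminished seventh): D# F# A C.
3rd = F#; 7th = C.
From F# to C: 6 semitones over a fifth = diminished.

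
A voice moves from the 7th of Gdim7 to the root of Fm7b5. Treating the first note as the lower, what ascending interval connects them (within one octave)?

A1

The 7th of Gdim7 is F♭; the root of Fm7b5 is F.
From F♭ to F: 1 semitone over a unison = augmented.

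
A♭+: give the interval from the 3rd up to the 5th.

Spelling the chord: A♭, C, E.
The 3rd is C and the 5th is E.
From C to E is 4 semitones, exactly the major third.

major 3rd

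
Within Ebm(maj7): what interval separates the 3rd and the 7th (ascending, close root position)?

augmented fifth

The chord tones of EbmM7 are Eb-Gb-Bb-D.
That puts Gb below D.
From Gb to D: 8 semitones over a fifth = augmented.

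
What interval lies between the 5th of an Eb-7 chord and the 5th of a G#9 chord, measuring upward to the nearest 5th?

The 5th of Eb-7 is Bb; the 5th of G#9 is D#.
3 letter names make it a third; at 5 semitones (a half step wider than major) the quality is augmented.

augmented third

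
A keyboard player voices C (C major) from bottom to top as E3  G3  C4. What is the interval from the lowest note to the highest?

The outer voices are E3 and C4.
6 letter names make it a sixth; at 8 semitones (a half step narrower than major) the quality is minor.

minor sixth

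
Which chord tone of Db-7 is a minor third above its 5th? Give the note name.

Cb

Spelling the chord: Db, Fb, Ab, Cb.
The 5th is Ab. A minor third above Ab is Cb.
Cb is the chord's 7th.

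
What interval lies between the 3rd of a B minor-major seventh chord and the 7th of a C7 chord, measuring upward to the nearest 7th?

minor sixth

The 3rd of B minor-major seventh is D; the 7th of C7 is B♭.
6 letter names make it a sixth; at 8 semitones (a half step narrower than major) the quality is minor.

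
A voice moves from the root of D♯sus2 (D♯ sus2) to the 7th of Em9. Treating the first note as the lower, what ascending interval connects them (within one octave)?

D♯sus2 (D♯ sus2) has D♯ as its root, and Em9 has D as its 7th.
From D♯ to D: 11 semitones over an octave = diminished.

diminished 8th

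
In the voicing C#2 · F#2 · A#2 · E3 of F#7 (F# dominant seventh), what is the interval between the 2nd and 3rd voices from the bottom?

Those voices are F#2 and A#2.
Counting 3 letters and 4 half steps from F# gives a major third.

major third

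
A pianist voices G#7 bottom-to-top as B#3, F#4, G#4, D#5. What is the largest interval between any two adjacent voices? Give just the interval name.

Adjacent intervals: B#3→F#4 = diminished fifth; F#4→G#4 = major second; G#4→D#5 = perfect fifth.
The largest is G#4 to D#5, a perfect fifth (7 semitones).

perfect fifth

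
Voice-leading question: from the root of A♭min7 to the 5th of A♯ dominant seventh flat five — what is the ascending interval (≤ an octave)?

augmented 5th

The root of A♭min7 is A♭; the 5th of A♯ dominant seventh flat five is E.
A♭ up to E is 8 semitones, a half step wider than a perfect fifth, so the interval is augmented.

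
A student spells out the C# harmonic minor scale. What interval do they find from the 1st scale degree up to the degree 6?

C# harmonic minor: C# D# E F# G# A B#.
1st scale degree = C#; scale degree 6 = A.
C# up to A is 8 semitones, a half step narrower than a major sixth, so the interval is minor.

minor sixth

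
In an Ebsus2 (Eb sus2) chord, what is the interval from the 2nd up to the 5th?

P4

The chord tones of Ebsus2 are Eb, F, Bb.
The 2nd is F and the 5th is Bb.
F up to Bb spans 4 letter names and 5 semitones — a perfect fourth.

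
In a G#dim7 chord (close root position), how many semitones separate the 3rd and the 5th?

G#dim7 (G# diminished seventh) is spelled G#-B-D-F.
B to D is a minor third: 3 semitones.

3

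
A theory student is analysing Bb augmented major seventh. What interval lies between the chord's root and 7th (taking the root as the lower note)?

M7

Bb augmented major seventh: Bb, D, F#, A.
So we need the interval from Bb up to A.
Bb up to A spans 7 letter names and 11 semitones — a major seventh.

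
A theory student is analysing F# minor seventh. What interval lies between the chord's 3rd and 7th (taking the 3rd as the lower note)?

F#-7 (F# minor seventh) is spelled F#-A-C#-E.
That puts A below E.
Counting 5 letters and 7 half steps from A gives a perfect fifth.

perfect fifth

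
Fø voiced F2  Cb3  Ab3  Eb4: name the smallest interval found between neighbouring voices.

diminished fifth

Adjacent intervals: F2→Cb3 = diminished fifth; Cb3→Ab3 = major sixth; Ab3→Eb4 = perfect fifth.
The smallest is F2 to Cb3, a diminished fifth (6 semitones).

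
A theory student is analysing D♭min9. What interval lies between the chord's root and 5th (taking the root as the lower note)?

D♭min9 is spelled D♭, F♭, A♭, C♭, E♭.
So we need the interval from D♭ up to A♭.
D♭ up to A♭ spans 5 letter names and 7 semitones — a perfect fifth.

perfect fifth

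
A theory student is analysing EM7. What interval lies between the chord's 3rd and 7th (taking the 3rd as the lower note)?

perfect 5th

Spelling the chord: E G# B D#.
The 3rd is G# and the 7th is D#.
G# up to D# spans 5 letter names and 7 semitones — a perfect fifth.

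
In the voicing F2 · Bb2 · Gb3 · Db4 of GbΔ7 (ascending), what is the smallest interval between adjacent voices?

Adjacent intervals: F2→Bb2 = perfect fourth; Bb2→Gb3 = minor sixth; Gb3→Db4 = perfect fifth.
The smallest is F2 to Bb2, a perfect fourth (5 semitones).

P4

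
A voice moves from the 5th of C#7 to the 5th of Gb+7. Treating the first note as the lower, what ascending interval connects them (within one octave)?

C#7 has G# as its 5th, and Gb+7 has D as its 5th.
G# up to D is 6 semitones, a half step narrower than a perfect fifth, so the interval is diminished.

d5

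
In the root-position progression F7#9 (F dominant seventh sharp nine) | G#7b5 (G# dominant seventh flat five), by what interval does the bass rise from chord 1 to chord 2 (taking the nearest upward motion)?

The roots are F and G#.
2 letter names make it a second; at 3 semitones (a half step wider than major) the quality is augmented.

augmented second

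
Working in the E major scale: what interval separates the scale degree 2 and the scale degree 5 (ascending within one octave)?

P4

The scale runs E F# G# A B C# D#.
The scale degree 2 is F# and the scale degree 5 is B.
From F# to B is 5 semitones, exactly the perfect fourth.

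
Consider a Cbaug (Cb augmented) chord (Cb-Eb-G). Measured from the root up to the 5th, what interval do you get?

Root = Cb; 5th = G.
From Cb to G: 8 semitones over a fifth = augmented.

augmented 5th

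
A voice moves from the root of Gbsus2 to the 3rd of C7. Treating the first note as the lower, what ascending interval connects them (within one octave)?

Gbsus2 has Gb as its root, and C7 has E as its 3rd.
From Gb to E: 10 semitones over a sixth = augmented.

augmented sixth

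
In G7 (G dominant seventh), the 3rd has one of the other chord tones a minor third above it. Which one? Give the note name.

Spelling the chord: G, B, D, F.
The 3rd is B. A minor third above B is D.
D is the chord's 5th.

D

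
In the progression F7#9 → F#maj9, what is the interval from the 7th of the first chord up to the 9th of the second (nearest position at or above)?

F7#9 has Eb as its 7th, and F#maj9 has G# as its 9th.
3 letter names make it a third; at 5 semitones (a half step wider than major) the quality is augmented.

augmented third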